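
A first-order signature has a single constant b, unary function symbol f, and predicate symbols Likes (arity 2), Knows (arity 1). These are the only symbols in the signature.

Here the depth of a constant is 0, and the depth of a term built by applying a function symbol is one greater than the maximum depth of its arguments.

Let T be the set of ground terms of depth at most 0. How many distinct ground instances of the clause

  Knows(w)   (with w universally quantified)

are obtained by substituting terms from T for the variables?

1

Ground terms of depth ≤ 0:
  Let N_k = |{terms of depth ≤ k}|. Then N_0 = 1 and N_k = 1 + N_{k-1} for k ≥ 1 (one summand per function symbol, arity giving the exponent).
  N_0 = 1
  Explicitly: b.
So there is exactly 1 ground term available for substitution.
The clause has 1 distinct variable (w), which appears in the body. In the free term algebra distinct substitutions yield syntactically distinct ground instances.
Number of ground instances = 1.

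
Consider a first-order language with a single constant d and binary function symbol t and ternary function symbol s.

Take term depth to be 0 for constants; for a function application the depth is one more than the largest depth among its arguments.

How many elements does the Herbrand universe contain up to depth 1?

Let N_k count ground terms of depth at most k. Each non-constant term of depth ≤ k is some function symbol applied to depth-≤(k−1) arguments, giving N_k = 1 + N_{k-1}^2 + N_{k-1}^3.
N_0 = 1
N_1 = 1 + 1^2 + 1^3 = 3
Explicitly: d, t(d, d), s(d, d, d).

3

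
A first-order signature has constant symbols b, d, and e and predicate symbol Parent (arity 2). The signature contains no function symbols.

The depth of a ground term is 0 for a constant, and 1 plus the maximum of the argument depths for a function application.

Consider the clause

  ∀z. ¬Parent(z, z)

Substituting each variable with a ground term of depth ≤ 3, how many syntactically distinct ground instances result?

Ground terms of depth ≤ 3:
  With no function symbols every ground term is a constant, so there are exactly 3 ground terms at every depth bound.
  N_0 = 3
  N_1 = 3
  N_2 = 3
  N_3 = 3
  Explicitly: b, d, e.
So there are 3 ground terms available for substitution.
There is 1 variable to instantiate (z),  occurring in at least one literal, so different choices give different ground instances.
Number of ground instances = 3.

3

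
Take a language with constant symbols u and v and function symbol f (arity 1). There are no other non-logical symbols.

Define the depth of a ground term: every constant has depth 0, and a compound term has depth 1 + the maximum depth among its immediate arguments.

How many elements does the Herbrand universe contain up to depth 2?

If N_k denotes the number of depth-≤k ground terms, the 2 constants give N_0 = 2, and each function symbol of arity r contributes N_{k-1}^r new terms at level k: N_k = 2 + N_{k-1}.
N_0 = 2
N_1 = 2 + 2 = 4
N_2 = 2 + 4 = 6

6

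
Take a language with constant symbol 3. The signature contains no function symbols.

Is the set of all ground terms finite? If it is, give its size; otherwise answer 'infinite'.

There are no function symbols, so the only ground term is the single constant.
The Herbrand universe is {3}, finite with 1 element.

1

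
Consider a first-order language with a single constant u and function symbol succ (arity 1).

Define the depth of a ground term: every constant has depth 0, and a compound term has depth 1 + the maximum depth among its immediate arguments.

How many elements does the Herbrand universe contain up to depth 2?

3

If N_k denotes the number of depth-≤k ground terms, the 1 constant gives N_0 = 1, and each function symbol of arity r contributes N_{k-1}^r new terms at level k: N_k = 1 + N_{k-1}.
N_0 = 1
N_1 = 1 + 1 = 2
N_2 = 1 + 2 = 3
Explicitly: u, succ(u), succ(succ(u)).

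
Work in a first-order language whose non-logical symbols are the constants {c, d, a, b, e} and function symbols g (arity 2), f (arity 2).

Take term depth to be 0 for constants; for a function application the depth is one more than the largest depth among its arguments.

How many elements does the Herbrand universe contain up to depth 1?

Let N_k = |{terms of depth ≤ k}|. Then N_0 = 5 and N_k = 5 + N_{k-1}^2 + N_{k-1}^2 for k ≥ 1 (one summand per function symbol, arity giving the exponent).
N_0 = 5
N_1 = 5 + 5^2 + 5^2 = 55

55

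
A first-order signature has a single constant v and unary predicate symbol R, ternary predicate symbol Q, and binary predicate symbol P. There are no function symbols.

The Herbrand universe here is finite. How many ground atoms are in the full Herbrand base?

3

With no function symbols, the Herbrand universe is just the 1 constant.
Ground atoms per predicate: R: 1, Q: 1^3 = 1, P: 1^2 = 1.
Herbrand base size = 1 + 1 + 1 = 3.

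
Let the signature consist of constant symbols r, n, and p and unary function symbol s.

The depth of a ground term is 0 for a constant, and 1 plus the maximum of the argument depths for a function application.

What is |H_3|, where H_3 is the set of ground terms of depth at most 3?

12

Let N_k count ground terms of depth at most k. Each non-constant term of depth ≤ k is some function symbol applied to depth-≤(k−1) arguments, giving N_k = 3 + N_{k-1}.
N_0 = 3
N_1 = 3 + 3 = 6
N_2 = 3 + 6 = 9
N_3 = 3 + 9 = 12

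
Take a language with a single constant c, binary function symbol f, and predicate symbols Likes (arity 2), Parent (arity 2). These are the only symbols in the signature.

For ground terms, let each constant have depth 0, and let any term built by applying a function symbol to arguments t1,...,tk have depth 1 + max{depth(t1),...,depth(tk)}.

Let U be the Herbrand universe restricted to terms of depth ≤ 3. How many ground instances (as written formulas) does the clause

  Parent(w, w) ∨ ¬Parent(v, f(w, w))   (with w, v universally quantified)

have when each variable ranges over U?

Ground terms of depth ≤ 3:
  Write N_k for the number of ground terms of depth ≤ k. A term of depth ≤ k is either a constant or a function symbol applied to arguments of depth ≤ k−1, so N_k = 1 + N_{k-1}^2.
  N_0 = 1
  N_1 = 1 + 1^2 = 2
  N_2 = 1 + 2^2 = 5
  N_3 = 1 + 5^2 = 26
So there are 26 ground terms available for substitution.
The clause has 2 distinct variables (w, v), each appearing in the body. In the free term algebra distinct substitutions yield syntactically distinct ground instances.
Number of ground instances = 26^2 = 676.

676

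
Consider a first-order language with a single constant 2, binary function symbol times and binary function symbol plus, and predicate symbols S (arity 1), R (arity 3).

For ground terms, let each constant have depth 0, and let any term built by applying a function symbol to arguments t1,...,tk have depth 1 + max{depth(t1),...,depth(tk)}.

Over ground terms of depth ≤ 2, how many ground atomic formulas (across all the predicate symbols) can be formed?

First count ground terms of depth ≤ 2.
Count level by level. With function symbols times/2, plus/2, the terms of depth ≤ k are the 1 constant together with each function applied to depth-≤(k−1) tuples, so N_k = 1 + N_{k-1}^2 + N_{k-1}^2.
N_0 = 1
N_1 = 1 + 1^2 + 1^2 = 3
N_2 = 1 + 3^2 + 3^2 = 19
So |H| = 19.
Each predicate of arity r yields |H|^r ground atoms (one per choice of an r-tuple from H):
  S: 19;  R: 19^3 = 6859
Total ground atoms: 19 + 6859 = 6878.

6878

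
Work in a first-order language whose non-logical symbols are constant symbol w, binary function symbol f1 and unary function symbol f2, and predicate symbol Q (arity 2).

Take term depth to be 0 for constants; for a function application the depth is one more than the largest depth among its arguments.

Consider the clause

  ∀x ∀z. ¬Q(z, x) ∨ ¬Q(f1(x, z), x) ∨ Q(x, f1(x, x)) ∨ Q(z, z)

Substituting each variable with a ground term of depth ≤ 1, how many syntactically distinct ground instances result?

Ground terms of depth ≤ 1:
  Write N_k for the number of ground terms of depth ≤ k. A term of depth ≤ k is either a constant or a function symbol applied to arguments of depth ≤ k−1, so N_k = 1 + N_{k-1}^2 + N_{k-1}.
  N_0 = 1
  N_1 = 1 + 1^2 + 1 = 3
  Explicitly: w, f1(w, w), f2(w).
So there are 3 ground terms available for substitution.
Each of x, z ranges independently over the available ground terms, and distinct assignments produce distinct instances.
Number of ground instances = 3^2 = 9.

9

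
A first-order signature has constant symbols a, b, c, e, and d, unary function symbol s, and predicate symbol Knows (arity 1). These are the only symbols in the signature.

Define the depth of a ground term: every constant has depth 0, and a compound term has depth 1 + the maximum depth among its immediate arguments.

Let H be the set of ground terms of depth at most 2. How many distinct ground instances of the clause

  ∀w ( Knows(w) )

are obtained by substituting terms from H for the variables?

15

Ground terms of depth ≤ 2:
  Let N_k = |{terms of depth ≤ k}|. Then N_0 = 5 and N_k = 5 + N_{k-1} for k ≥ 1 (one summand per function symbol, arity giving the exponent).
  N_0 = 5
  N_1 = 5 + 5 = 10
  N_2 = 5 + 10 = 15
So there are 15 ground terms available for substitution.
The body mentions the single quantified variable w; since ground terms form a free algebra, no two substitutions collapse to the same formula.
Number of ground instances = 15.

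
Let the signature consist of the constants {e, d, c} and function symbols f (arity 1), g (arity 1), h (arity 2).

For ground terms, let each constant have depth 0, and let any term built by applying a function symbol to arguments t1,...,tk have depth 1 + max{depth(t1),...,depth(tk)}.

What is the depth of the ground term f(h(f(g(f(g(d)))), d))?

depth(g(d)) = 1 + depth(d) = 1 + 0 = 1
depth(f(g(d))) = 1 + depth(g(d)) = 1 + 1 = 2
depth(g(f(g(d)))) = 1 + depth(f(g(d))) = 1 + 2 = 3
depth(f(g(f(g(d))))) = 1 + depth(g(f(g(d)))) = 1 + 3 = 4
depth(h(f(g(f(g(d)))), d)) = 1 + max(4, 0) = 5
depth(f(h(f(g(f(g(d)))), d))) = 1 + depth(h(f(g(f(g(d)))), d)) = 1 + 5 = 6

6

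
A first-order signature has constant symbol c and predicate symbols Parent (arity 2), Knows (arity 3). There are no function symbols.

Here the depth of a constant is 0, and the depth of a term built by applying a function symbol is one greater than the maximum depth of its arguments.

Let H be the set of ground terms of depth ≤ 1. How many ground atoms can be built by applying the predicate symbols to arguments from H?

First count ground terms of depth ≤ 1.
With no function symbols every ground term is a constant, so there is exactly 1 ground term at every depth bound.
N_0 = 1
N_1 = 1
So |H| = 1.
A ground atom is a predicate applied to a tuple of terms from H, so the count is the sum over predicates of |H|^arity:
  Parent: 1^2 = 1;  Knows: 1^3 = 1
Total ground atoms: 1 + 1 = 2.

2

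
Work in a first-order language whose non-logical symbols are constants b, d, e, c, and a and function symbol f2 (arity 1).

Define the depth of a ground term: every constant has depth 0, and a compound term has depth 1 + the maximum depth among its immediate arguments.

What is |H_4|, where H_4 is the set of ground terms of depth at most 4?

Count level by level. With function symbols f2/1, the terms of depth ≤ k are the 5 constants together with each function applied to depth-≤(k−1) tuples, so N_k = 5 + N_{k-1}.
N_0 = 5
N_1 = 5 + 5 = 10
N_2 = 5 + 10 = 15
N_3 = 5 + 15 = 20
N_4 = 5 + 20 = 25

25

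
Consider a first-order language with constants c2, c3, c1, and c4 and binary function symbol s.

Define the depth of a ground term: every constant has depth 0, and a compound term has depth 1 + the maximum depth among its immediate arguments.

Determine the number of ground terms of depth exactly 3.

Let N_k count ground terms of depth at most k. Each non-constant term of depth ≤ k is some function symbol applied to depth-≤(k−1) arguments, giving N_k = 4 + N_{k-1}^2.
N_0 = 4
N_1 = 4 + 4^2 = 20
N_2 = 4 + 20^2 = 404
N_3 = 4 + 404^2 = 163220
Terms of depth exactly 3: N_3 − N_2 = 163220 − 404 = 162816.

162816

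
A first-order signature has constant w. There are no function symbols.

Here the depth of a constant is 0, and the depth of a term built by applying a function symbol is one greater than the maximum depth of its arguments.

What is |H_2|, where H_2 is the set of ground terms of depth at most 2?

With no function symbols every ground term is a constant, so there is exactly 1 ground term at every depth bound.
N_0 = 1
N_1 = 1
N_2 = 1
Explicitly: w.

1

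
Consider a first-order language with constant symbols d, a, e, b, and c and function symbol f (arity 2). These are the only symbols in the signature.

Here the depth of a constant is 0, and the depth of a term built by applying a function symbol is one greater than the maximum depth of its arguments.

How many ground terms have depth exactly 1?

25

Let N_k count ground terms of depth at most k. Each non-constant term of depth ≤ k is some function symbol applied to depth-≤(k−1) arguments, giving N_k = 5 + N_{k-1}^2.
N_0 = 5
N_1 = 5 + 5^2 = 30
Terms of depth exactly 1: N_1 − N_0 = 30 − 5 = 25.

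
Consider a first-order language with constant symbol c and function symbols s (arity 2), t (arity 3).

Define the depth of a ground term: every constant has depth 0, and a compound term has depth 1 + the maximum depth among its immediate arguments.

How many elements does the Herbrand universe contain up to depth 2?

37

Write N_k for the number of ground terms of depth ≤ k. A term of depth ≤ k is either a constant or a function symbol applied to arguments of depth ≤ k−1, so N_k = 1 + N_{k-1}^2 + N_{k-1}^3.
N_0 = 1
N_1 = 1 + 1^2 + 1^3 = 3
N_2 = 1 + 3^2 + 3^3 = 37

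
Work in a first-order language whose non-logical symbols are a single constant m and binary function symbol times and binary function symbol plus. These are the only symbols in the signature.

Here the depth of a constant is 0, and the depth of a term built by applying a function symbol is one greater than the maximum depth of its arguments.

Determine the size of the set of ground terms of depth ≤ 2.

Write N_k for the number of ground terms of depth ≤ k. A term of depth ≤ k is either a constant or a function symbol applied to arguments of depth ≤ k−1, so N_k = 1 + N_{k-1}^2 + N_{k-1}^2.
N_0 = 1
N_1 = 1 + 1^2 + 1^2 = 3
N_2 = 1 + 3^2 + 3^2 = 19

19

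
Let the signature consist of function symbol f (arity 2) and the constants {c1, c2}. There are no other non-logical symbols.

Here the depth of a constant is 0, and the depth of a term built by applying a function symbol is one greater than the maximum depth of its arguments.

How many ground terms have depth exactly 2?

Let N_k count ground terms of depth at most k. Each non-constant term of depth ≤ k is some function symbol applied to depth-≤(k−1) arguments, giving N_k = 2 + N_{k-1}^2.
N_0 = 2
N_1 = 2 + 2^2 = 6
N_2 = 2 + 6^2 = 38
Terms of depth exactly 2: N_2 − N_1 = 38 − 6 = 32.

32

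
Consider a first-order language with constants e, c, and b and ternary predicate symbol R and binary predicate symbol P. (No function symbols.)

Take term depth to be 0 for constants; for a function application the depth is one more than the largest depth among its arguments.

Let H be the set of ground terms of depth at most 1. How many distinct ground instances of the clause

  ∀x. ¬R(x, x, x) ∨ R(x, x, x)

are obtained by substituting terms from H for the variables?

3

Ground terms of depth ≤ 1:
  With no function symbols every ground term is a constant, so there are exactly 3 ground terms at every depth bound.
  N_0 = 3
  N_1 = 3
So there are 3 ground terms available for substitution.
The clause has 1 distinct variable (x), which appears in the body. In the free term algebra distinct substitutions yield syntactically distinct ground instances.
Number of ground instances = 3.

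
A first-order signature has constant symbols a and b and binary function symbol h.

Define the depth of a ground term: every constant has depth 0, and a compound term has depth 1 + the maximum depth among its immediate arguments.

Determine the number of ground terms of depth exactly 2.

Let N_k count ground terms of depth at most k. Each non-constant term of depth ≤ k is some function symbol applied to depth-≤(k−1) arguments, giving N_k = 2 + N_{k-1}^2.
N_0 = 2
N_1 = 2 + 2^2 = 6
N_2 = 2 + 6^2 = 38
Terms of depth exactly 2: N_2 − N_1 = 38 − 6 = 32.

32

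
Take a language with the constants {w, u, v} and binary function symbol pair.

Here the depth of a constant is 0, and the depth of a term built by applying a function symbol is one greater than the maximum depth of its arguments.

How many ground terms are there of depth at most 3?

Write N_k for the number of ground terms of depth ≤ k. A term of depth ≤ k is either a constant or a function symbol applied to arguments of depth ≤ k−1, so N_k = 3 + N_{k-1}^2.
N_0 = 3
N_1 = 3 + 3^2 = 12
N_2 = 3 + 12^2 = 147
N_3 = 3 + 147^2 = 21612

21612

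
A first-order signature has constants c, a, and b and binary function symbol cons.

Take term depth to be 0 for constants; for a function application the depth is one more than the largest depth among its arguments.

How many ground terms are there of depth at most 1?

If N_k denotes the number of depth-≤k ground terms, the 3 constants give N_0 = 3, and each function symbol of arity r contributes N_{k-1}^r new terms at level k: N_k = 3 + N_{k-1}^2.
N_0 = 3
N_1 = 3 + 3^2 = 12
Explicitly: c, a, b, cons(c, c), cons(c, a), cons(c, b), cons(a, c), cons(a, a), cons(a, b), cons(b, c), cons(b, a), cons(b, b).

12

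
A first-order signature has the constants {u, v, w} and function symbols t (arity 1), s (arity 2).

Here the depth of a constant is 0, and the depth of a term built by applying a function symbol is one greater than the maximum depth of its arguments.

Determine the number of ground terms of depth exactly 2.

If N_k denotes the number of depth-≤k ground terms, the 3 constants give N_0 = 3, and each function symbol of arity r contributes N_{k-1}^r new terms at level k: N_k = 3 + N_{k-1} + N_{k-1}^2.
N_0 = 3
N_1 = 3 + 3 + 3^2 = 15
N_2 = 3 + 15 + 15^2 = 243
Terms of depth exactly 2: N_2 − N_1 = 243 − 15 = 228.

228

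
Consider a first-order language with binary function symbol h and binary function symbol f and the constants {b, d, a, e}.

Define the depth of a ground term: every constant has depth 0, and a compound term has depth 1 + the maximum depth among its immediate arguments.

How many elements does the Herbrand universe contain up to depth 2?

Let N_k count ground terms of depth at most k. Each non-constant term of depth ≤ k is some function symbol applied to depth-≤(k−1) arguments, giving N_k = 4 + N_{k-1}^2 + N_{k-1}^2.
N_0 = 4
N_1 = 4 + 4^2 + 4^2 = 36
N_2 = 4 + 36^2 + 36^2 = 2596

2596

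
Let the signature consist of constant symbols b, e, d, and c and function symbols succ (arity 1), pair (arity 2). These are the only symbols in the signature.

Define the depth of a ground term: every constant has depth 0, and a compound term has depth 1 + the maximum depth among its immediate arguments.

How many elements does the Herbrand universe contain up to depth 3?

365424

Let N_k count ground terms of depth at most k. Each non-constant term of depth ≤ k is some function symbol applied to depth-≤(k−1) arguments, giving N_k = 4 + N_{k-1} + N_{k-1}^2.
N_0 = 4
N_1 = 4 + 4 + 4^2 = 24
N_2 = 4 + 24 + 24^2 = 604
N_3 = 4 + 604 + 604^2 = 365424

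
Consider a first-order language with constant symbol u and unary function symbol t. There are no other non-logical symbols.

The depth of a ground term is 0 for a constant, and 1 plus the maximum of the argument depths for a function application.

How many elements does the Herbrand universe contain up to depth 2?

3

If N_k denotes the number of depth-≤k ground terms, the 1 constant gives N_0 = 1, and each function symbol of arity r contributes N_{k-1}^r new terms at level k: N_k = 1 + N_{k-1}.
N_0 = 1
N_1 = 1 + 1 = 2
N_2 = 1 + 2 = 3
Explicitly: u, t(u), t(t(u)).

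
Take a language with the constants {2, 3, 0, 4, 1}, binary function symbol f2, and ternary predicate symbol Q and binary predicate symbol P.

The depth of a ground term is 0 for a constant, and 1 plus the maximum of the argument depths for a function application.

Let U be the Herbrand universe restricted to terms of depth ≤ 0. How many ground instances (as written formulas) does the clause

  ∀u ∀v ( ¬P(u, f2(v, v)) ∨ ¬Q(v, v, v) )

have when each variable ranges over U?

Ground terms of depth ≤ 0:
  Write N_k for the number of ground terms of depth ≤ k. A term of depth ≤ k is either a constant or a function symbol applied to arguments of depth ≤ k−1, so N_k = 5 + N_{k-1}^2.
  N_0 = 5
So there are 5 ground terms available for substitution.
The body mentions every one of the 2 quantified variables; since ground terms form a free algebra, no two substitutions collapse to the same formula.
Number of ground instances = 5^2 = 25.

25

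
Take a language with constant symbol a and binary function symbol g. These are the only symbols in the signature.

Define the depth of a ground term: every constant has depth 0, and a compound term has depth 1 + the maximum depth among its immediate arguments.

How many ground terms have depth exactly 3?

21

Let N_k = |{terms of depth ≤ k}|. Then N_0 = 1 and N_k = 1 + N_{k-1}^2 for k ≥ 1 (one summand per function symbol, arity giving the exponent).
N_0 = 1
N_1 = 1 + 1^2 = 2
N_2 = 1 + 2^2 = 5
N_3 = 1 + 5^2 = 26
Terms of depth exactly 3: N_3 − N_2 = 26 − 5 = 21.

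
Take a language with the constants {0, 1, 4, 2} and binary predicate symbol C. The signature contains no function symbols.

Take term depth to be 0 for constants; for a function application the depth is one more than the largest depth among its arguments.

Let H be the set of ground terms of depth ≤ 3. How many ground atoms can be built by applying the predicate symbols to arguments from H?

16

First count ground terms of depth ≤ 3.
With no function symbols every ground term is a constant, so there are exactly 4 ground terms at every depth bound.
N_0 = 4
N_1 = 4
N_2 = 4
N_3 = 4
So |H| = 4.
Each predicate of arity r yields |H|^r ground atoms (one per choice of an r-tuple from H):
  C: 4^2 = 16
Total ground atoms: 16.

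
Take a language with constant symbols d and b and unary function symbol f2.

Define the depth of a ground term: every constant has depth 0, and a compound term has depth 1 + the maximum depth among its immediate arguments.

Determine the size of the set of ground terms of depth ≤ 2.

Let N_k count ground terms of depth at most k. Each non-constant term of depth ≤ k is some function symbol applied to depth-≤(k−1) arguments, giving N_k = 2 + N_{k-1}.
N_0 = 2
N_1 = 2 + 2 = 4
N_2 = 2 + 4 = 6

6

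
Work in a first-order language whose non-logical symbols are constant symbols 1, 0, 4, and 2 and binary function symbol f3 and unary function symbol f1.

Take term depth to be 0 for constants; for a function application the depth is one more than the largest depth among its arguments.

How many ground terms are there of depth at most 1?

24

Write N_k for the number of ground terms of depth ≤ k. A term of depth ≤ k is either a constant or a function symbol applied to arguments of depth ≤ k−1, so N_k = 4 + N_{k-1}^2 + N_{k-1}.
N_0 = 4
N_1 = 4 + 4^2 + 4 = 24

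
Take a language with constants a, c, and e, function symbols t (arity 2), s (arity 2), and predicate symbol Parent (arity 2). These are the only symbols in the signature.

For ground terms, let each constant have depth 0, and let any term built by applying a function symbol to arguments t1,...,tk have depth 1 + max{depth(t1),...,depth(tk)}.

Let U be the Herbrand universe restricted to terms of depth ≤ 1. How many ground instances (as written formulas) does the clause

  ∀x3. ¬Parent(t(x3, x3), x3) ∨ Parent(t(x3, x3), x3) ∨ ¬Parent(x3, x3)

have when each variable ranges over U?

21

Ground terms of depth ≤ 1:
  If N_k denotes the number of depth-≤k ground terms, the 3 constants give N_0 = 3, and each function symbol of arity r contributes N_{k-1}^r new terms at level k: N_k = 3 + N_{k-1}^2 + N_{k-1}^2.
  N_0 = 3
  N_1 = 3 + 3^2 + 3^2 = 21
So there are 21 ground terms available for substitution.
The body mentions the single quantified variable x3; since ground terms form a free algebra, no two substitutions collapse to the same formula.
Number of ground instances = 21.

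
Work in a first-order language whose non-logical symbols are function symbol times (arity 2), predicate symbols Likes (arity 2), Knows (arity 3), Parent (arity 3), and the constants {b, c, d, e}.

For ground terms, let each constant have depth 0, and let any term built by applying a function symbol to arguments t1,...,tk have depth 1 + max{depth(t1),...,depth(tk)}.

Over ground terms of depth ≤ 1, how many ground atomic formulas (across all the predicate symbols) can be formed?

First count ground terms of depth ≤ 1.
Let N_k count ground terms of depth at most k. Each non-constant term of depth ≤ k is some function symbol applied to depth-≤(k−1) arguments, giving N_k = 4 + N_{k-1}^2.
N_0 = 4
N_1 = 4 + 4^2 = 20
So |H| = 20.
A ground atom is a predicate applied to a tuple of terms from H, so the count is the sum over predicates of |H|^arity:
  Likes: 20^2 = 400;  Knows: 20^3 = 8000;  Parent: 20^3 = 8000
Total ground atoms: 400 + 8000 + 8000 = 16400.

16400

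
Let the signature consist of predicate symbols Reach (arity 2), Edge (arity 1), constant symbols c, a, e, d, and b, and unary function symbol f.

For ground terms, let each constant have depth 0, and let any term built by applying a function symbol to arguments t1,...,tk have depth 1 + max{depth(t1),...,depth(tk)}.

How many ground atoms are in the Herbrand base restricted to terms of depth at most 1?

110

First count ground terms of depth ≤ 1.
If N_k denotes the number of depth-≤k ground terms, the 5 constants give N_0 = 5, and each function symbol of arity r contributes N_{k-1}^r new terms at level k: N_k = 5 + N_{k-1}.
N_0 = 5
N_1 = 5 + 5 = 10
So |H| = 10.
A ground atom is a predicate applied to a tuple of terms from H, so the count is the sum over predicates of |H|^arity:
  Reach: 10^2 = 100;  Edge: 10
Total ground atoms: 100 + 10 = 110.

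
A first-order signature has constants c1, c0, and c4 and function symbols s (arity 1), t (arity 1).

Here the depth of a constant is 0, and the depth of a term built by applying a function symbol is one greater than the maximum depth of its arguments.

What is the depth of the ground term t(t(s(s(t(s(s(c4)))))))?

depth(s(c4)) = 1 + depth(c4) = 1 + 0 = 1
depth(s(s(c4))) = 1 + depth(s(c4)) = 1 + 1 = 2
depth(t(s(s(c4)))) = 1 + depth(s(s(c4))) = 1 + 2 = 3
depth(s(t(s(s(c4))))) = 1 + depth(t(s(s(c4)))) = 1 + 3 = 4
depth(s(s(t(s(s(c4)))))) = 1 + depth(s(t(s(s(c4))))) = 1 + 4 = 5
depth(t(s(s(t(s(s(c4))))))) = 1 + depth(s(s(t(s(s(c4)))))) = 1 + 5 = 6
depth(t(t(s(s(t(s(s(c4)))))))) = 1 + depth(t(s(s(t(s(s(c4))))))) = 1 + 6 = 7

7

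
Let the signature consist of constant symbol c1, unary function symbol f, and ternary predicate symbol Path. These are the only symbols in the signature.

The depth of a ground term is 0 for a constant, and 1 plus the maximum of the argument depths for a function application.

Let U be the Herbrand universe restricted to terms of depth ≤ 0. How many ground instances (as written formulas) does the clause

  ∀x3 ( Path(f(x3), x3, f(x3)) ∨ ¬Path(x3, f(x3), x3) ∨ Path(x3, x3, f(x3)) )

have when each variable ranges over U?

Ground terms of depth ≤ 0:
  Let N_k = |{terms of depth ≤ k}|. Then N_0 = 1 and N_k = 1 + N_{k-1} for k ≥ 1 (one summand per function symbol, arity giving the exponent).
  N_0 = 1
  Explicitly: c1.
So there is exactly 1 ground term available for substitution.
The variable x3 ranges independently over the available ground terms, and distinct assignments produce distinct instances.
Number of ground instances = 1.

1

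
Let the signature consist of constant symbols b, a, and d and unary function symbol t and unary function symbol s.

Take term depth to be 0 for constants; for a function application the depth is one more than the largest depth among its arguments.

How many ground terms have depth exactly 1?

Count level by level. With function symbols t/1, s/1, the terms of depth ≤ k are the 3 constants together with each function applied to depth-≤(k−1) tuples, so N_k = 3 + N_{k-1} + N_{k-1}.
N_0 = 3
N_1 = 3 + 3 + 3 = 9
Terms of depth exactly 1: N_1 − N_0 = 9 − 3 = 6.

6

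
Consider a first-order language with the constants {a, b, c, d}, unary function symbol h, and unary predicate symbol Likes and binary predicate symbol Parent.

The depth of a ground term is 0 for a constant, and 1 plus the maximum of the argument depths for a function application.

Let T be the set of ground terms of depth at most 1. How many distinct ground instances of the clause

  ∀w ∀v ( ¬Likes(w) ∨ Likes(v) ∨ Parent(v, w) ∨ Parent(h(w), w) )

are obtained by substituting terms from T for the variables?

64

Ground terms of depth ≤ 1:
  Write N_k for the number of ground terms of depth ≤ k. A term of depth ≤ k is either a constant or a function symbol applied to arguments of depth ≤ k−1, so N_k = 4 + N_{k-1}.
  N_0 = 4
  N_1 = 4 + 4 = 8
  Explicitly: a, b, c, d, h(a), h(b), h(c), h(d).
So there are 8 ground terms available for substitution.
The body mentions every one of the 2 quantified variables; since ground terms form a free algebra, no two substitutions collapse to the same formula.
Number of ground instances = 8^2 = 64.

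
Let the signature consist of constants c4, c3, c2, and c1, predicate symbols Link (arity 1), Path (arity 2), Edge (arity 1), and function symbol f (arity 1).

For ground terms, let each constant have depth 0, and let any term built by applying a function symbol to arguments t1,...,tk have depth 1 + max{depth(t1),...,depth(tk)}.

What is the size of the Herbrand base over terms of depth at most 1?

80

First count ground terms of depth ≤ 1.
If N_k denotes the number of depth-≤k ground terms, the 4 constants give N_0 = 4, and each function symbol of arity r contributes N_{k-1}^r new terms at level k: N_k = 4 + N_{k-1}.
N_0 = 4
N_1 = 4 + 4 = 8
Explicitly: c4, c3, c2, c1, f(c4), f(c3), f(c2), f(c1).
So |H| = 8.
A ground atom is a predicate applied to a tuple of terms from H, so the count is the sum over predicates of |H|^arity:
  Link: 8;  Path: 8^2 = 64;  Edge: 8
Total ground atoms: 8 + 64 + 8 = 80.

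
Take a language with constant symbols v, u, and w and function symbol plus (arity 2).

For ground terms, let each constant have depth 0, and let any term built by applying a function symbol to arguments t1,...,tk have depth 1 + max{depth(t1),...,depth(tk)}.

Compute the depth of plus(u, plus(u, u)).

2

depth(plus(u, u)) = 1 + max(0, 0) = 1
depth(plus(u, plus(u, u))) = 1 + max(0, 1) = 2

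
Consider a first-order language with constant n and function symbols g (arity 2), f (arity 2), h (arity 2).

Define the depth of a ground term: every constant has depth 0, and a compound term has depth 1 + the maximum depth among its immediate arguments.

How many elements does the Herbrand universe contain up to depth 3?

Let N_k count ground terms of depth at most k. Each non-constant term of depth ≤ k is some function symbol applied to depth-≤(k−1) arguments, giving N_k = 1 + N_{k-1}^2 + N_{k-1}^2 + N_{k-1}^2.
N_0 = 1
N_1 = 1 + 1^2 + 1^2 + 1^2 = 4
N_2 = 1 + 4^2 + 4^2 + 4^2 = 49
N_3 = 1 + 49^2 + 49^2 + 49^2 = 7204

7204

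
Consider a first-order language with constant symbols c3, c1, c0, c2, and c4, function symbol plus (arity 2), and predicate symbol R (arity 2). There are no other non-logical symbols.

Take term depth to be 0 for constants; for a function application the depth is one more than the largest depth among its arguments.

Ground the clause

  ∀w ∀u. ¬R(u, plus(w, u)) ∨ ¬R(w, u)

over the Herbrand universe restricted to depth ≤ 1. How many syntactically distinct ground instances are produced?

900

Ground terms of depth ≤ 1:
  Let N_k count ground terms of depth at most k. Each non-constant term of depth ≤ k is some function symbol applied to depth-≤(k−1) arguments, giving N_k = 5 + N_{k-1}^2.
  N_0 = 5
  N_1 = 5 + 5^2 = 30
So there are 30 ground terms available for substitution.
Each of w, u ranges independently over the available ground terms, and distinct assignments produce distinct instances.
Number of ground instances = 30^2 = 900.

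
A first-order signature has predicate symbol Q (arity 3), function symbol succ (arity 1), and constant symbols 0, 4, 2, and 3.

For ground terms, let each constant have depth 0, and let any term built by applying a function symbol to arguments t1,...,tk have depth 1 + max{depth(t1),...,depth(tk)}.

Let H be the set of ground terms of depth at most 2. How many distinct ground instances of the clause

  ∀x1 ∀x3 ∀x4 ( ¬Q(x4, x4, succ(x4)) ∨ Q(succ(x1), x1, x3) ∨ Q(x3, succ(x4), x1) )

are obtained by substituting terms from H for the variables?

Ground terms of depth ≤ 2:
  Count level by level. With function symbols succ/1, the terms of depth ≤ k are the 4 constants together with each function applied to depth-≤(k−1) tuples, so N_k = 4 + N_{k-1}.
  N_0 = 4
  N_1 = 4 + 4 = 8
  N_2 = 4 + 8 = 12
  Explicitly: 0, 4, 2, 3, succ(0), succ(4), succ(2), succ(3), succ(succ(0)), succ(succ(4)), succ(succ(2)), succ(succ(3)).
So there are 12 ground terms available for substitution.
Each of x1, x3, x4 ranges independently over the available ground terms, and distinct assignments produce distinct instances.
Number of ground instances = 12^3 = 1728.

1728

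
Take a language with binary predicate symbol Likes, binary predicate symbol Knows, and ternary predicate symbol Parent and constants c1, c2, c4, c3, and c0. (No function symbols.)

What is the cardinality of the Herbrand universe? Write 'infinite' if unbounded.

5

There are no function symbols, so every ground term is one of the 5 constants.
The Herbrand universe is {c1, c2, c4, c3, c0}, which is finite with 5 elements.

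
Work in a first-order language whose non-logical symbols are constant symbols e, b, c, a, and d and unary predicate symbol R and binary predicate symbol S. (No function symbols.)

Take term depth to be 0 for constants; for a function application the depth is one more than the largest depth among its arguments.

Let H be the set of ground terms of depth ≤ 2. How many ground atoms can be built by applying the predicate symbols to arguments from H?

30

First count ground terms of depth ≤ 2.
With no function symbols every ground term is a constant, so there are exactly 5 ground terms at every depth bound.
N_0 = 5
N_1 = 5
N_2 = 5
Explicitly: e, b, c, a, d.
So |H| = 5.
A ground atom is a predicate applied to a tuple of terms from H, so the count is the sum over predicates of |H|^arity:
  R: 5;  S: 5^2 = 25
Total ground atoms: 5 + 25 = 30.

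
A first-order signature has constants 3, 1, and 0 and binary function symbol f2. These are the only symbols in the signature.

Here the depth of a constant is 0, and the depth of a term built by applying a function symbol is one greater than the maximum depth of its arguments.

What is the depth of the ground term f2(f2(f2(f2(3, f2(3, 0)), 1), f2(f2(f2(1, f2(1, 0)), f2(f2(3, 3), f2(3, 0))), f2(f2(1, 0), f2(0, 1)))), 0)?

depth(f2(3, 0)) = 1 + max(0, 0) = 1
depth(f2(3, f2(3, 0))) = 1 + max(0, 1) = 2
depth(f2(f2(3, f2(3, 0)), 1)) = 1 + max(2, 0) = 3
depth(f2(1, 0)) = 1 + max(0, 0) = 1
depth(f2(1, f2(1, 0))) = 1 + max(0, 1) = 2
depth(f2(3, 3)) = 1 + max(0, 0) = 1
depth(f2(f2(3, 3), f2(3, 0))) = 1 + max(1, 1) = 2
depth(f2(f2(1, f2(1, 0)), f2(f2(3, 3), f2(3, 0)))) = 1 + max(2, 2) = 3
depth(f2(0, 1)) = 1 + max(0, 0) = 1
depth(f2(f2(1, 0), f2(0, 1))) = 1 + max(1, 1) = 2
depth(f2(f2(f2(1, f2(1, 0)), f2(f2(3, 3), f2(3, 0))), f2(f2(1, 0), f2(0, 1)))) = 1 + max(3, 2) = 4
depth(f2(f2(f2(3, f2(3, 0)), 1), f2(f2(f2(1, f2(1, 0)), f2(f2(3, 3), f2(3, 0))), f2(f2(1, 0), f2(0, 1))))) = 1 + max(3, 4) = 5
depth(f2(f2(f2(f2(3, f2(3, 0)), 1), f2(f2(f2(1, f2(1, 0)), f2(f2(3, 3), f2(3, 0))), f2(f2(1, 0), f2(0, 1)))), 0)) = 1 + max(5, 0) = 6

6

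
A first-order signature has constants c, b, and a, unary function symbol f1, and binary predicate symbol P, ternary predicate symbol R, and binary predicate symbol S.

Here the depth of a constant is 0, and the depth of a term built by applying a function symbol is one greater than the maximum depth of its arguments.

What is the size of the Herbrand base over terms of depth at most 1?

288

First count ground terms of depth ≤ 1.
Let N_k count ground terms of depth at most k. Each non-constant term of depth ≤ k is some function symbol applied to depth-≤(k−1) arguments, giving N_k = 3 + N_{k-1}.
N_0 = 3
N_1 = 3 + 3 = 6
Explicitly: c, b, a, f1(c), f1(b), f1(a).
So |H| = 6.
Ground atoms are formed by filling each argument slot of a predicate with a term from H, so an r-ary predicate gives |H|^r atoms:
  P: 6^2 = 36;  R: 6^3 = 216;  S: 6^2 = 36
Total ground atoms: 36 + 216 + 36 = 288.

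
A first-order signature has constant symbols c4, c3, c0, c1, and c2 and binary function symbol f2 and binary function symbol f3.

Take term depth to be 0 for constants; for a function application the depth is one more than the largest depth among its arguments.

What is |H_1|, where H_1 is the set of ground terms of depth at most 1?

55

Let N_k = |{terms of depth ≤ k}|. Then N_0 = 5 and N_k = 5 + N_{k-1}^2 + N_{k-1}^2 for k ≥ 1 (one summand per function symbol, arity giving the exponent).
N_0 = 5
N_1 = 5 + 5^2 + 5^2 = 55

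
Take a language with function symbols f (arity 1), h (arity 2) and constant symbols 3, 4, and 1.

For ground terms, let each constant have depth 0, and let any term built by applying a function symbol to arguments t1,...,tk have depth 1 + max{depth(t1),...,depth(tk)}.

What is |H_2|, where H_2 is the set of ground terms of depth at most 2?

If N_k denotes the number of depth-≤k ground terms, the 3 constants give N_0 = 3, and each function symbol of arity r contributes N_{k-1}^r new terms at level k: N_k = 3 + N_{k-1} + N_{k-1}^2.
N_0 = 3
N_1 = 3 + 3 + 3^2 = 15
N_2 = 3 + 15 + 15^2 = 243

243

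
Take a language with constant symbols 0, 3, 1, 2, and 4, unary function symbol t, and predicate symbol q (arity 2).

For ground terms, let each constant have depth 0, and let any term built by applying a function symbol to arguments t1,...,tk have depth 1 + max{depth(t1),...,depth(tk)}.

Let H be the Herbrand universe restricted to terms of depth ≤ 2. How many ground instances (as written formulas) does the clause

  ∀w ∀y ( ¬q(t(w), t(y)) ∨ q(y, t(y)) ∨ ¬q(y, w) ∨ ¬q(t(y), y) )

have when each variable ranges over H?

225

Ground terms of depth ≤ 2:
  Count level by level. With function symbols t/1, the terms of depth ≤ k are the 5 constants together with each function applied to depth-≤(k−1) tuples, so N_k = 5 + N_{k-1}.
  N_0 = 5
  N_1 = 5 + 5 = 10
  N_2 = 5 + 10 = 15
So there are 15 ground terms available for substitution.
There are 2 variables to instantiate (w, y), each occurring in at least one literal, so different choices give different ground instances.
Number of ground instances = 15^2 = 225.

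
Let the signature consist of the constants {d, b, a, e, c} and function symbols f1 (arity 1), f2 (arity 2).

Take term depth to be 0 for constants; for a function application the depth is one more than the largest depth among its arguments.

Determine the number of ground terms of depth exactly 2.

Let N_k = |{terms of depth ≤ k}|. Then N_0 = 5 and N_k = 5 + N_{k-1} + N_{k-1}^2 for k ≥ 1 (one summand per function symbol, arity giving the exponent).
N_0 = 5
N_1 = 5 + 5 + 5^2 = 35
N_2 = 5 + 35 + 35^2 = 1265
Terms of depth exactly 2: N_2 − N_1 = 1265 − 35 = 1230.

1230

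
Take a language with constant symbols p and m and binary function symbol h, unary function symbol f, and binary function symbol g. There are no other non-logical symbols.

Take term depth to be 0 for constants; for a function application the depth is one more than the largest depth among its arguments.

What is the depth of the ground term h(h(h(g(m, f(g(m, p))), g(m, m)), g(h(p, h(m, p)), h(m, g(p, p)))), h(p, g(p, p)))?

6

depth(g(m, p)) = 1 + max(0, 0) = 1
depth(f(g(m, p))) = 1 + depth(g(m, p)) = 1 + 1 = 2
depth(g(m, f(g(m, p)))) = 1 + max(0, 2) = 3
depth(g(m, m)) = 1 + max(0, 0) = 1
depth(h(g(m, f(g(m, p))), g(m, m))) = 1 + max(3, 1) = 4
depth(h(m, p)) = 1 + max(0, 0) = 1
depth(h(p, h(m, p))) = 1 + max(0, 1) = 2
depth(g(p, p)) = 1 + max(0, 0) = 1
depth(h(m, g(p, p))) = 1 + max(0, 1) = 2
depth(g(h(p, h(m, p)), h(m, g(p, p)))) = 1 + max(2, 2) = 3
depth(h(h(g(m, f(g(m, p))), g(m, m)), g(h(p, h(m, p)), h(m, g(p, p))))) = 1 + max(4, 3) = 5
depth(h(p, g(p, p))) = 1 + max(0, 1) = 2
depth(h(h(h(g(m, f(g(m, p))), g(m, m)), g(h(p, h(m, p)), h(m, g(p, p)))), h(p, g(p, p)))) = 1 + max(5, 2) = 6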